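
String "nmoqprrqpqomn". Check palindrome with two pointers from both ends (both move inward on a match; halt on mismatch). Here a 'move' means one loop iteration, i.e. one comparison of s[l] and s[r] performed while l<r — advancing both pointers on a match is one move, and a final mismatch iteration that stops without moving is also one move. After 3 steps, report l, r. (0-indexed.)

l=3, r=9

l=0 r=12: 'n'=='n', l++,r--
l=1 r=11: 'm'=='m', l++,r--
l=2 r=10: 'o'=='o', l++,r--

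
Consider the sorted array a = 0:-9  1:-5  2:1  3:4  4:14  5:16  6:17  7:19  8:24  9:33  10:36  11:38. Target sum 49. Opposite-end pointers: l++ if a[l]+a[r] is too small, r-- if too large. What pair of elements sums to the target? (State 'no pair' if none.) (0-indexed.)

(16, 33)

l=0 r=11: -9+38=29 <49, l++
l=1 r=11: -5+38=33 <49, l++
l=2 r=11: 1+38=39 <49, l++
l=3 r=11: 4+38=42 <49, l++
l=4 r=11: 14+38=52 >49, r--
l=4 r=10: 14+36=50 >49, r--
l=4 r=9: 14+33=47 <49, l++
l=5 r=9: 16+33=49, found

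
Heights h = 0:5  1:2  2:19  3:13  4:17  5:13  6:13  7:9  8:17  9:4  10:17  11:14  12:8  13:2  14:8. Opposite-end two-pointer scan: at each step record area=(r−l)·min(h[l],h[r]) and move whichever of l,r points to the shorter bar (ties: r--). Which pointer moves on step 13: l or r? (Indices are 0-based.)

l=0 r=14: min(5,8)*14=70 best=70 *, l++
l=1 r=14: min(2,8)*13=26 best=70, l++
l=2 r=14: min(19,8)*12=96 best=96 *, r--
l=2 r=13: min(19,2)*11=22 best=96, r--
l=2 r=12: min(19,8)*10=80 best=96, r--
l=2 r=11: min(19,14)*9=126 best=126 *, r--
l=2 r=10: min(19,17)*8=136 best=136 *, r--
l=2 r=9: min(19,4)*7=28 best=136, r--
l=2 r=8: min(19,17)*6=102 best=136, r--
l=2 r=7: min(19,9)*5=45 best=136, r--
l=2 r=6: min(19,13)*4=52 best=136, r--
l=2 r=5: min(19,13)*3=39 best=136, r--
l=2 r=4: min(19,17)*2=34 best=136, r--

r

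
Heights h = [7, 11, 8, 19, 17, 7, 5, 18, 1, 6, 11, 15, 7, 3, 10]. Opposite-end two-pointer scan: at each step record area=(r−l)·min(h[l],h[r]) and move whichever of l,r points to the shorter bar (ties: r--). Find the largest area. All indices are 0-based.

[0,14] min(7,10)*14=98 best=98 * → l++
[1,14] min(11,10)*13=130 best=130 * → r--
[1,13] min(11,3)*12=36 best=130 → r--
[1,12] min(11,7)*11=77 best=130 → r--
[1,11] min(11,15)*10=110 best=130 → l++
[2,11] min(8,15)*9=72 best=130 → l++
[3,11] min(19,15)*8=120 best=130 → r--
[3,10] min(19,11)*7=77 best=130 → r--
[3,9] min(19,6)*6=36 best=130 → r--
[3,8] min(19,1)*5=5 best=130 → r--
[3,7] min(19,18)*4=72 best=130 → r--
[3,6] min(19,5)*3=15 best=130 → r--
[3,5] min(19,7)*2=14 best=130 → r--
[3,4] min(19,17)*1=17 best=130 → r--

max area = 130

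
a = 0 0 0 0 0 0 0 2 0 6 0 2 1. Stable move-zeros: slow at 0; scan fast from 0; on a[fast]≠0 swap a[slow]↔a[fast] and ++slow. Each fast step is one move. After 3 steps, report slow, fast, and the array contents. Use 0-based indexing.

(s=0,f=0) a[fast]=0 → fast++
(s=0,f=1) a[fast]=0 → fast++
(s=0,f=2) a[fast]=0 → fast++

slow=0, fast=3, a=[0, 0, 0, 0, 0, 0, 0, 2, 0, 6, 0, 2, 1]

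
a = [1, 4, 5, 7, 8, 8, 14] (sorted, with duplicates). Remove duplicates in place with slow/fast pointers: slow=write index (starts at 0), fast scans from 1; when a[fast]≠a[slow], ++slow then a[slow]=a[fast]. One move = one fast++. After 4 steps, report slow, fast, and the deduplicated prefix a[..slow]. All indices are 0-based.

slow=4, fast=5, prefix=[1, 4, 5, 7, 8]

slow=0 fast=1: a[fast]=4≠a[slow]=1 write a[1]=4, slow++,fast++
slow=1 fast=2: a[fast]=5≠a[slow]=4 write a[2]=5, slow++,fast++
slow=2 fast=3: a[fast]=7≠a[slow]=5 write a[3]=7, slow++,fast++
slow=3 fast=4: a[fast]=8≠a[slow]=7 write a[4]=8, slow++,fast++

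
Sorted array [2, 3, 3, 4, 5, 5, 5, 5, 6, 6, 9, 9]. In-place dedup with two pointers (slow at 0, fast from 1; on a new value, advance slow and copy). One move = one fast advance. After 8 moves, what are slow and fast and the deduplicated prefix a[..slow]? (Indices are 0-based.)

slow=4, fast=9, prefix=[2, 3, 4, 5, 6]

slow=0 fast=1: a[fast]=3≠a[slow]=2 write a[1]=3, slow++,fast++
slow=1 fast=2: a[fast]=3=a[slow] dup, fast++
slow=1 fast=3: a[fast]=4≠a[slow]=3 write a[2]=4, slow++,fast++
slow=2 fast=4: a[fast]=5≠a[slow]=4 write a[3]=5, slow++,fast++
slow=3 fast=5: a[fast]=5=a[slow] dup, fast++
slow=3 fast=6: a[fast]=5=a[slow] dup, fast++
slow=3 fast=7: a[fast]=5=a[slow] dup, fast++
slow=3 fast=8: a[fast]=6≠a[slow]=5 write a[4]=6, slow++,fast++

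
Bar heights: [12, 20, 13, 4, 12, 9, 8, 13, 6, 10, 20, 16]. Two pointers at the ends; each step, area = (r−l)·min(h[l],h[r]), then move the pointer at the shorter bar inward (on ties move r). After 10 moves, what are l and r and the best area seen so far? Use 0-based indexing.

l=0 r=11: min(12,16)*11=132 best=132 *, l++
l=1 r=11: min(20,16)*10=160 best=160 *, r--
l=1 r=10: min(20,20)*9=180 best=180 *, r--
l=1 r=9: min(20,10)*8=80 best=180, r--
l=1 r=8: min(20,6)*7=42 best=180, r--
l=1 r=7: min(20,13)*6=78 best=180, r--
l=1 r=6: min(20,8)*5=40 best=180, r--
l=1 r=5: min(20,9)*4=36 best=180, r--
l=1 r=4: min(20,12)*3=36 best=180, r--
l=1 r=3: min(20,4)*2=8 best=180, r--

l=1, r=2, best area=180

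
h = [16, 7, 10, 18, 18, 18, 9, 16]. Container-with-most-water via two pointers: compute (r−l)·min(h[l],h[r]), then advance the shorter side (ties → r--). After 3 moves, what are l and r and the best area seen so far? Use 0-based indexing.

[0,7] min(16,16)*7=112 best=112 * → r--
[0,6] min(16,9)*6=54 best=112 → r--
[0,5] min(16,18)*5=80 best=112 → l++

l=1, r=5, best area=112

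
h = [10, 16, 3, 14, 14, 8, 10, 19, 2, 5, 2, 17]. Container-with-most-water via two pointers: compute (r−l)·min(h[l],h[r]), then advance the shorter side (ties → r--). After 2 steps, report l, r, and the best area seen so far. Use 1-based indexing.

l=3, r=12, best area=160

[1,12] min(10,17)*11=110 best=110 * → l++
[2,12] min(16,17)*10=160 best=160 * → l++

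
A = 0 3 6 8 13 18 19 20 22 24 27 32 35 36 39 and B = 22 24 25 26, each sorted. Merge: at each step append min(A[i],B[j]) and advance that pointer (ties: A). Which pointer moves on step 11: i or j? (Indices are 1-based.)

[i=1,j=1] A[i]=0<=B[j]=22 take 0 → i++
[i=2,j=1] A[i]=3<=B[j]=22 take 3 → i++
[i=3,j=1] A[i]=6<=B[j]=22 take 6 → i++
[i=4,j=1] A[i]=8<=B[j]=22 take 8 → i++
[i=5,j=1] A[i]=13<=B[j]=22 take 13 → i++
[i=6,j=1] A[i]=18<=B[j]=22 take 18 → i++
[i=7,j=1] A[i]=19<=B[j]=22 take 19 → i++
[i=8,j=1] A[i]=20<=B[j]=22 take 20 → i++
[i=9,j=1] A[i]=22<=B[j]=22 take 22 → i++
[i=10,j=1] A[i]=24>B[j]=22 take 22 → j++
[i=10,j=2] A[i]=24<=B[j]=24 take 24 → i++

i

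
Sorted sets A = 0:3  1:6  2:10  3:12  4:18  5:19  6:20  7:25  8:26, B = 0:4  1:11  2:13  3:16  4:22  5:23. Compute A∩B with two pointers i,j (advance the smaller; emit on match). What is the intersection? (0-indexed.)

i=0 j=0: 3<4, i++
i=1 j=0: 6>4, j++
i=1 j=1: 6<11, i++
i=2 j=1: 10<11, i++
i=3 j=1: 12>11, j++
i=3 j=2: 12<13, i++
i=4 j=2: 18>13, j++
i=4 j=3: 18>16, j++
i=4 j=4: 18<22, i++
i=5 j=4: 19<22, i++
i=6 j=4: 20<22, i++
i=7 j=4: 25>22, j++
i=7 j=5: 25>23, j++

intersection = []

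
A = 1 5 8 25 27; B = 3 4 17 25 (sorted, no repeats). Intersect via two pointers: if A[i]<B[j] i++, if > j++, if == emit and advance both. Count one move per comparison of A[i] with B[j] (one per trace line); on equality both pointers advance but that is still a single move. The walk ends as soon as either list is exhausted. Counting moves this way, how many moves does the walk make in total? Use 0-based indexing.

i=0 j=0: 1<3, i++
i=1 j=0: 5>3, j++
i=1 j=1: 5>4, j++
i=1 j=2: 5<17, i++
i=2 j=2: 8<17, i++
i=3 j=2: 25>17, j++
i=3 j=3: 25==25 emit, i++,j++

7 moves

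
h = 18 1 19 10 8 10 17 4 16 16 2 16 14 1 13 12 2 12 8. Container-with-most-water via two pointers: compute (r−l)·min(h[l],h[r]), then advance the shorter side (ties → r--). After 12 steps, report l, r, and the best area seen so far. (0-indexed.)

l=0, r=6, best area=204

l=0 r=18: min(18,8)*18=144 best=144 *, r--
l=0 r=17: min(18,12)*17=204 best=204 *, r--
l=0 r=16: min(18,2)*16=32 best=204, r--
l=0 r=15: min(18,12)*15=180 best=204, r--
l=0 r=14: min(18,13)*14=182 best=204, r--
l=0 r=13: min(18,1)*13=13 best=204, r--
l=0 r=12: min(18,14)*12=168 best=204, r--
l=0 r=11: min(18,16)*11=176 best=204, r--
l=0 r=10: min(18,2)*10=20 best=204, r--
l=0 r=9: min(18,16)*9=144 best=204, r--
l=0 r=8: min(18,16)*8=128 best=204, r--
l=0 r=7: min(18,4)*7=28 best=204, r--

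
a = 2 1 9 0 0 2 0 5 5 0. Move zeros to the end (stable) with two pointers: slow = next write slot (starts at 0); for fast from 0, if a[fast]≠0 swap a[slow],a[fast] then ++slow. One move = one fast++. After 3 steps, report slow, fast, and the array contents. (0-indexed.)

slow=3, fast=3, a=[2, 1, 9, 0, 0, 2, 0, 5, 5, 0]

slow=0 fast=0: a[fast]=2≠0 swap→a[0]=2, slow++,fast++
slow=1 fast=1: a[fast]=1≠0 swap→a[1]=1, slow++,fast++
slow=2 fast=2: a[fast]=9≠0 swap→a[2]=9, slow++,fast++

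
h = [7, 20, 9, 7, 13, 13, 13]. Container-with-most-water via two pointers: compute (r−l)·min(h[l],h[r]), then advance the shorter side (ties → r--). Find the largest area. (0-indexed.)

max area = 65

l=0 r=6: min(7,13)*6=42 best=42 *, l++
l=1 r=6: min(20,13)*5=65 best=65 *, r--
l=1 r=5: min(20,13)*4=52 best=65, r--
l=1 r=4: min(20,13)*3=39 best=65, r--
l=1 r=3: min(20,7)*2=14 best=65, r--
l=1 r=2: min(20,9)*1=9 best=65, r--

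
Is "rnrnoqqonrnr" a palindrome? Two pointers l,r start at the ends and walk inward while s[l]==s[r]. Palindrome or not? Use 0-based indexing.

palindrome

[0,11] 'r'=='r' → l++,r--
[1,10] 'n'=='n' → l++,r--
[2,9] 'r'=='r' → l++,r--
[3,8] 'n'=='n' → l++,r--
[4,7] 'o'=='o' → l++,r--
[5,6] 'q'=='q' → l++,r--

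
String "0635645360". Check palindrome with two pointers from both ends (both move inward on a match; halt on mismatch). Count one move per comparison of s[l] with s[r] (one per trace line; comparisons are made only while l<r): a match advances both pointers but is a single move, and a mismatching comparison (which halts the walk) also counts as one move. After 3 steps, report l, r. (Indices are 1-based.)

[1,10] '0'=='0' → l++,r--
[2,9] '6'=='6' → l++,r--
[3,8] '3'=='3' → l++,r--

l=4, r=7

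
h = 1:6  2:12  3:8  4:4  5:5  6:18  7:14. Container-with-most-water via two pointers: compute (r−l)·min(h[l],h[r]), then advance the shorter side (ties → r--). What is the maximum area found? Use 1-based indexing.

l=1 r=7: min(6,14)*6=36 best=36 *, l++
l=2 r=7: min(12,14)*5=60 best=60 *, l++
l=3 r=7: min(8,14)*4=32 best=60, l++
l=4 r=7: min(4,14)*3=12 best=60, l++
l=5 r=7: min(5,14)*2=10 best=60, l++
l=6 r=7: min(18,14)*1=14 best=60, r--

max area = 60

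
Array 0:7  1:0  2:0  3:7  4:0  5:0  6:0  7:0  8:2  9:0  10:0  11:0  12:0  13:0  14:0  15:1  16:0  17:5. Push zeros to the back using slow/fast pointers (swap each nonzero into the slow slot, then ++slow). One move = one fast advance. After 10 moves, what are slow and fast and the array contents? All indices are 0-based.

slow=3, fast=10, a=[7, 7, 2, 0, 0, 0, 0, 0, 0, 0, 0, 0, 0, 0, 0, 1, 0, 5]

(s=0,f=0) a[fast]=7≠0 swap→a[0]=7 → slow++,fast++
(s=1,f=1) a[fast]=0 → fast++
(s=1,f=2) a[fast]=0 → fast++
(s=1,f=3) a[fast]=7≠0 swap→a[1]=7 → slow++,fast++
(s=2,f=4) a[fast]=0 → fast++
(s=2,f=5) a[fast]=0 → fast++
(s=2,f=6) a[fast]=0 → fast++
(s=2,f=7) a[fast]=0 → fast++
(s=2,f=8) a[fast]=2≠0 swap→a[2]=2 → slow++,fast++
(s=3,f=9) a[fast]=0 → fast++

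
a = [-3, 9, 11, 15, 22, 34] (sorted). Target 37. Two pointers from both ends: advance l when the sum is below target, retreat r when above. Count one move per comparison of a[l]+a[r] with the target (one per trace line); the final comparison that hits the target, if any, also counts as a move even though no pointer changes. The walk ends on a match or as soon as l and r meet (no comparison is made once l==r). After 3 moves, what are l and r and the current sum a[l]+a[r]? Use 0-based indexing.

l=2, r=4, sum=33

l=0 r=5: -3+34=31 <37, l++
l=1 r=5: 9+34=43 >37, r--
l=1 r=4: 9+22=31 <37, l++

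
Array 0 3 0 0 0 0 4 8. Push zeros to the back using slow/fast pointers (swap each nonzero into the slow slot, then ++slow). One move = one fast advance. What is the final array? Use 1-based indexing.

[3, 4, 8, 0, 0, 0, 0, 0]

(s=1,f=1) a[fast]=0 → fast++
(s=1,f=2) a[fast]=3≠0 swap→a[1]=3 → slow++,fast++
(s=2,f=3) a[fast]=0 → fast++
(s=2,f=4) a[fast]=0 → fast++
(s=2,f=5) a[fast]=0 → fast++
(s=2,f=6) a[fast]=0 → fast++
(s=2,f=7) a[fast]=4≠0 swap→a[2]=4 → slow++,fast++
(s=3,f=8) a[fast]=8≠0 swap→a[3]=8 → slow++,fast++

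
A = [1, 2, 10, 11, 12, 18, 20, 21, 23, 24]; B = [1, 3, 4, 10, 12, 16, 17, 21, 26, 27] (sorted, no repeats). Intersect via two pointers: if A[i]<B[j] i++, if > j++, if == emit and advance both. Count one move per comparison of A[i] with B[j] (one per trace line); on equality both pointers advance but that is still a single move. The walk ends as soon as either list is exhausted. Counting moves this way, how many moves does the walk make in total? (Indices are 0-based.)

14 moves

i=0 j=0: 1==1 emit, i++,j++
i=1 j=1: 2<3, i++
i=2 j=1: 10>3, j++
i=2 j=2: 10>4, j++
i=2 j=3: 10==10 emit, i++,j++
i=3 j=4: 11<12, i++
i=4 j=4: 12==12 emit, i++,j++
i=5 j=5: 18>16, j++
i=5 j=6: 18>17, j++
i=5 j=7: 18<21, i++
i=6 j=7: 20<21, i++
i=7 j=7: 21==21 emit, i++,j++
i=8 j=8: 23<26, i++
i=9 j=8: 24<26, i++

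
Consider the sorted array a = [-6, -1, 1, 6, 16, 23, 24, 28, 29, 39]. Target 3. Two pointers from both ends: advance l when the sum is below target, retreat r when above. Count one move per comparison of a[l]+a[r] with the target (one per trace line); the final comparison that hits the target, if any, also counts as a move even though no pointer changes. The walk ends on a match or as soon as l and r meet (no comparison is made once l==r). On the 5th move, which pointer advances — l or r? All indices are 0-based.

r

l=0 r=9: -6+39=33 >3, r--
l=0 r=8: -6+29=23 >3, r--
l=0 r=7: -6+28=22 >3, r--
l=0 r=6: -6+24=18 >3, r--
l=0 r=5: -6+23=17 >3, r--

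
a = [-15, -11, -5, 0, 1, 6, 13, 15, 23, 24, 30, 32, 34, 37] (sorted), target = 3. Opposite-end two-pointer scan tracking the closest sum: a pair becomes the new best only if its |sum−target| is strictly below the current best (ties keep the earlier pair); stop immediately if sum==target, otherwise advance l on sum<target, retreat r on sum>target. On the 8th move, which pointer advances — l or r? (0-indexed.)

r

l=0 r=13: -15+37=22 d=19 *, r--
l=0 r=12: -15+34=19 d=16 *, r--
l=0 r=11: -15+32=17 d=14 *, r--
l=0 r=10: -15+30=15 d=12 *, r--
l=0 r=9: -15+24=9 d=6 *, r--
l=0 r=8: -15+23=8 d=5 *, r--
l=0 r=7: -15+15=0 d=3 *, l++
l=1 r=7: -11+15=4 d=1 *, r--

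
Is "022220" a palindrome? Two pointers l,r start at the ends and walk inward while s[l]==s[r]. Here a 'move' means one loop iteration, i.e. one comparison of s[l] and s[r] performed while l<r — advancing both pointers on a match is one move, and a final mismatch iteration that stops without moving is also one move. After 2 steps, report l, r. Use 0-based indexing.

l=2, r=3

[0,5] '0'=='0' → l++,r--
[1,4] '2'=='2' → l++,r--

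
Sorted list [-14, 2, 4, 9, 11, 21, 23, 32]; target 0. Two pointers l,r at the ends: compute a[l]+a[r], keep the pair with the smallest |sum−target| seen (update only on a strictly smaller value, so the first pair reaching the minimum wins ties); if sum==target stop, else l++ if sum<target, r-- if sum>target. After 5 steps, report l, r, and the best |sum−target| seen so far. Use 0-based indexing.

l=1, r=3, best |Δ|=3

[0,7] -14+32=18 d=18 * → r--
[0,6] -14+23=9 d=9 * → r--
[0,5] -14+21=7 d=7 * → r--
[0,4] -14+11=-3 d=3 * → l++
[1,4] 2+11=13 d=13 → r--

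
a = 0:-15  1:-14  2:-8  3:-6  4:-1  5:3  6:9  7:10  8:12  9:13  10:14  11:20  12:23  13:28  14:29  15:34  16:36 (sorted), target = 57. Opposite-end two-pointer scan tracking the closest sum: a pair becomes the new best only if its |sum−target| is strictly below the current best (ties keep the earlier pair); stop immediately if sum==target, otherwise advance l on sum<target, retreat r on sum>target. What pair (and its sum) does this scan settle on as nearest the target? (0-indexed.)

pair (23, 34) with sum 57 (|Δ|=0)

[0,16] -15+36=21 d=36 * → l++
[1,16] -14+36=22 d=35 * → l++
[2,16] -8+36=28 d=29 * → l++
[3,16] -6+36=30 d=27 * → l++
[4,16] -1+36=35 d=22 * → l++
[5,16] 3+36=39 d=18 * → l++
[6,16] 9+36=45 d=12 * → l++
[7,16] 10+36=46 d=11 * → l++
[8,16] 12+36=48 d=9 * → l++
[9,16] 13+36=49 d=8 * → l++
[10,16] 14+36=50 d=7 * → l++
[11,16] 20+36=56 d=1 * → l++
[12,16] 23+36=59 d=2 → r--
[12,15] 23+34=57 d=0 * → stop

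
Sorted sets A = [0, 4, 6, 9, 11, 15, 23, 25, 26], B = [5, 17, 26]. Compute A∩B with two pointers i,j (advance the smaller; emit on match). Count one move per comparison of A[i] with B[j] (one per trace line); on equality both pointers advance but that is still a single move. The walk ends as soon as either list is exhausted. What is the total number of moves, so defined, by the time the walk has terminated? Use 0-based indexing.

[i=0,j=0] 0<5 → i++
[i=1,j=0] 4<5 → i++
[i=2,j=0] 6>5 → j++
[i=2,j=1] 6<17 → i++
[i=3,j=1] 9<17 → i++
[i=4,j=1] 11<17 → i++
[i=5,j=1] 15<17 → i++
[i=6,j=1] 23>17 → j++
[i=6,j=2] 23<26 → i++
[i=7,j=2] 25<26 → i++
[i=8,j=2] 26==26 emit → i++,j++

11 moves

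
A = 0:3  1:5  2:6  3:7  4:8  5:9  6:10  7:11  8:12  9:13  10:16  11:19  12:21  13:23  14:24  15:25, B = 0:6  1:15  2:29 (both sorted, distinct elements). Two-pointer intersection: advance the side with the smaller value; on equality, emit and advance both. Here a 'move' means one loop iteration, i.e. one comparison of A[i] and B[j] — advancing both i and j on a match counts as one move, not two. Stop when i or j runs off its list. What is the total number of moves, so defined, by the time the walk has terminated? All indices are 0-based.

i=0 j=0: 3<6, i++
i=1 j=0: 5<6, i++
i=2 j=0: 6==6 emit, i++,j++
i=3 j=1: 7<15, i++
i=4 j=1: 8<15, i++
i=5 j=1: 9<15, i++
i=6 j=1: 10<15, i++
i=7 j=1: 11<15, i++
i=8 j=1: 12<15, i++
i=9 j=1: 13<15, i++
i=10 j=1: 16>15, j++
i=10 j=2: 16<29, i++
i=11 j=2: 19<29, i++
i=12 j=2: 21<29, i++
i=13 j=2: 23<29, i++
i=14 j=2: 24<29, i++
i=15 j=2: 25<29, i++

17 moves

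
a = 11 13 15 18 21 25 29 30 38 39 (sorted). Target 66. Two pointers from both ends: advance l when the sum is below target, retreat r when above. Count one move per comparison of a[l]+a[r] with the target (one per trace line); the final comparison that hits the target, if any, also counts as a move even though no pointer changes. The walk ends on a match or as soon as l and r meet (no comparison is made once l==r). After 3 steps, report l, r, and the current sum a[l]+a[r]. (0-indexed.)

l=0 r=9: 11+39=50 <66, l++
l=1 r=9: 13+39=52 <66, l++
l=2 r=9: 15+39=54 <66, l++

l=3, r=9, sum=57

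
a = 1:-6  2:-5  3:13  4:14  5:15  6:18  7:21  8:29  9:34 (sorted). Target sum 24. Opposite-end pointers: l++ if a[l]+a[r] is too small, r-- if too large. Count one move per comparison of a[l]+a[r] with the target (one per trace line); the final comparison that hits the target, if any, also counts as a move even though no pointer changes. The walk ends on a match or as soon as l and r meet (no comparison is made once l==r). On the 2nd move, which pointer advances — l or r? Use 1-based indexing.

l=1 r=9: -6+34=28 >24, r--
l=1 r=8: -6+29=23 <24, l++

l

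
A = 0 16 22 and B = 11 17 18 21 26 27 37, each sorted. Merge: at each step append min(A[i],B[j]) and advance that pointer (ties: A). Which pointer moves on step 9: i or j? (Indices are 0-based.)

j

i=0 j=0: A[i]=0<=B[j]=11 take 0, i++
i=1 j=0: A[i]=16>B[j]=11 take 11, j++
i=1 j=1: A[i]=16<=B[j]=17 take 16, i++
i=2 j=1: A[i]=22>B[j]=17 take 17, j++
i=2 j=2: A[i]=22>B[j]=18 take 18, j++
i=2 j=3: A[i]=22>B[j]=21 take 21, j++
i=2 j=4: A[i]=22<=B[j]=26 take 22, i++
i=3 j=4: A done, take B[j]=26, j++
i=3 j=5: A done, take B[j]=27, j++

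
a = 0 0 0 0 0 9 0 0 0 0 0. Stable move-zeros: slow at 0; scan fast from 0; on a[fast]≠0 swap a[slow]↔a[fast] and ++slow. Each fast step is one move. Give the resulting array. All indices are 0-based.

slow=0 fast=0: a[fast]=0, fast++
slow=0 fast=1: a[fast]=0, fast++
slow=0 fast=2: a[fast]=0, fast++
slow=0 fast=3: a[fast]=0, fast++
slow=0 fast=4: a[fast]=0, fast++
slow=0 fast=5: a[fast]=9≠0 swap→a[0]=9, slow++,fast++
slow=1 fast=6: a[fast]=0, fast++
slow=1 fast=7: a[fast]=0, fast++
slow=1 fast=8: a[fast]=0, fast++
slow=1 fast=9: a[fast]=0, fast++
slow=1 fast=10: a[fast]=0, fast++

[9, 0, 0, 0, 0, 0, 0, 0, 0, 0, 0]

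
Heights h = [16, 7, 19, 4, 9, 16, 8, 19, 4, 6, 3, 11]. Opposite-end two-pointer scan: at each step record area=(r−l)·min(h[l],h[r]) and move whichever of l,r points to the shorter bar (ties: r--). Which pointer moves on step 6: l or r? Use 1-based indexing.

l=1 r=12: min(16,11)*11=121 best=121 *, r--
l=1 r=11: min(16,3)*10=30 best=121, r--
l=1 r=10: min(16,6)*9=54 best=121, r--
l=1 r=9: min(16,4)*8=32 best=121, r--
l=1 r=8: min(16,19)*7=112 best=121, l++
l=2 r=8: min(7,19)*6=42 best=121, l++

l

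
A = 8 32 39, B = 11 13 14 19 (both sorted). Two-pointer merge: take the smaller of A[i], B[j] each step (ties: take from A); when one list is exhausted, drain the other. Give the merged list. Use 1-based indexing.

[i=1,j=1] A[i]=8<=B[j]=11 take 8 → i++
[i=2,j=1] A[i]=32>B[j]=11 take 11 → j++
[i=2,j=2] A[i]=32>B[j]=13 take 13 → j++
[i=2,j=3] A[i]=32>B[j]=14 take 14 → j++
[i=2,j=4] A[i]=32>B[j]=19 take 19 → j++
[i=2,j=5] B done, take A[i]=32 → i++
[i=3,j=5] B done, take A[i]=39 → i++

[8, 11, 13, 14, 19, 32, 39]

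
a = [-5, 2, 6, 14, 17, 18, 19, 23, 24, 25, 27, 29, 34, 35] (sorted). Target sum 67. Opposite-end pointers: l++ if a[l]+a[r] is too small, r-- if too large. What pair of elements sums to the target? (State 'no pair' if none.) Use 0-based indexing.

[0,13] -5+35=30 <67 → l++
[1,13] 2+35=37 <67 → l++
[2,13] 6+35=41 <67 → l++
[3,13] 14+35=49 <67 → l++
[4,13] 17+35=52 <67 → l++
[5,13] 18+35=53 <67 → l++
[6,13] 19+35=54 <67 → l++
[7,13] 23+35=58 <67 → l++
[8,13] 24+35=59 <67 → l++
[9,13] 25+35=60 <67 → l++
[10,13] 27+35=62 <67 → l++
[11,13] 29+35=64 <67 → l++
[12,13] 34+35=69 >67 → r--

no pair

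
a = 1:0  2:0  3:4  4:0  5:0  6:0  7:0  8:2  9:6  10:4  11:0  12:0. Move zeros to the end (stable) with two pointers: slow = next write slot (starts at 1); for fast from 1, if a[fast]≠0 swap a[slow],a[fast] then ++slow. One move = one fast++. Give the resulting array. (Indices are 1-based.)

[4, 2, 6, 4, 0, 0, 0, 0, 0, 0, 0, 0]

slow=1 fast=1: a[fast]=0, fast++
slow=1 fast=2: a[fast]=0, fast++
slow=1 fast=3: a[fast]=4≠0 swap→a[1]=4, slow++,fast++
slow=2 fast=4: a[fast]=0, fast++
slow=2 fast=5: a[fast]=0, fast++
slow=2 fast=6: a[fast]=0, fast++
slow=2 fast=7: a[fast]=0, fast++
slow=2 fast=8: a[fast]=2≠0 swap→a[2]=2, slow++,fast++
slow=3 fast=9: a[fast]=6≠0 swap→a[3]=6, slow++,fast++
slow=4 fast=10: a[fast]=4≠0 swap→a[4]=4, slow++,fast++
slow=5 fast=11: a[fast]=0, fast++
slow=5 fast=12: a[fast]=0, fast++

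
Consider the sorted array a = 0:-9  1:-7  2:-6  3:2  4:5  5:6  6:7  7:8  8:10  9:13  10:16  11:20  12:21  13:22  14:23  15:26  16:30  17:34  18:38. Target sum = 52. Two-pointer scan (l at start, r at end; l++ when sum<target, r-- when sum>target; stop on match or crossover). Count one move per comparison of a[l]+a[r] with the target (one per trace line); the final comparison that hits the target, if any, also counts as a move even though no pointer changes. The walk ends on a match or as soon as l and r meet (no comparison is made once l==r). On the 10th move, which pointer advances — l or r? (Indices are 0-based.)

l

l=0 r=18: -9+38=29 <52, l++
l=1 r=18: -7+38=31 <52, l++
l=2 r=18: -6+38=32 <52, l++
l=3 r=18: 2+38=40 <52, l++
l=4 r=18: 5+38=43 <52, l++
l=5 r=18: 6+38=44 <52, l++
l=6 r=18: 7+38=45 <52, l++
l=7 r=18: 8+38=46 <52, l++
l=8 r=18: 10+38=48 <52, l++
l=9 r=18: 13+38=51 <52, l++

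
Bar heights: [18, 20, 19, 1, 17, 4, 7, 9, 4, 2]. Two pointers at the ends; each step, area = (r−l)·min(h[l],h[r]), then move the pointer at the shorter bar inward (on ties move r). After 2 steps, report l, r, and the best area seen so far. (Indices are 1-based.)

[1,10] min(18,2)*9=18 best=18 * → r--
[1,9] min(18,4)*8=32 best=32 * → r--

l=1, r=8, best area=32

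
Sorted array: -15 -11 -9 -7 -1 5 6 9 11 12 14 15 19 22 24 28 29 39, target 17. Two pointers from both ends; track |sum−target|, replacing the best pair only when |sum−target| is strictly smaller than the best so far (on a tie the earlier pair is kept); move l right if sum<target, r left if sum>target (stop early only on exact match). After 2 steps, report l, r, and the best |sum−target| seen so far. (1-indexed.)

[1,18] -15+39=24 d=7 * → r--
[1,17] -15+29=14 d=3 * → l++

l=2, r=17, best |Δ|=3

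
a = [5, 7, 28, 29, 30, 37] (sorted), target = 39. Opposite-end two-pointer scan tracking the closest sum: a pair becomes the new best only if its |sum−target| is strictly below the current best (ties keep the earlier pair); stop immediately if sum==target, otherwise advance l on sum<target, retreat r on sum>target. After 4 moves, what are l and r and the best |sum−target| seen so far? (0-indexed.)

l=2, r=3, best |Δ|=2

[0,5] 5+37=42 d=3 * → r--
[0,4] 5+30=35 d=4 → l++
[1,4] 7+30=37 d=2 * → l++
[2,4] 28+30=58 d=19 → r--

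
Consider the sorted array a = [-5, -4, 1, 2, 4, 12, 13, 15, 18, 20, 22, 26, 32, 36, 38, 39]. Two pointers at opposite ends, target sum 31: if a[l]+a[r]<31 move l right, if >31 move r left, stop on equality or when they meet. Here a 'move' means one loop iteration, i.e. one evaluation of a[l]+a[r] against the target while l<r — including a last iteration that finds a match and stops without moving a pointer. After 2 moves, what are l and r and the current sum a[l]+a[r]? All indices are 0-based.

[0,15] -5+39=34 >31 → r--
[0,14] -5+38=33 >31 → r--

l=0, r=13, sum=31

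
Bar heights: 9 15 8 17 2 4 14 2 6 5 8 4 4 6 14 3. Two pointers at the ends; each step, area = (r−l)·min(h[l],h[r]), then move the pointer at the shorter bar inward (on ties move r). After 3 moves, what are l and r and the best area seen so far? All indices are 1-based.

l=2, r=14, best area=182

[1,16] min(9,3)*15=45 best=45 * → r--
[1,15] min(9,14)*14=126 best=126 * → l++
[2,15] min(15,14)*13=182 best=182 * → r--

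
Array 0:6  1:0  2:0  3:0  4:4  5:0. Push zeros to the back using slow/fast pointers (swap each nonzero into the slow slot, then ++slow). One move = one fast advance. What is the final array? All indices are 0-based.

[6, 4, 0, 0, 0, 0]

slow=0 fast=0: a[fast]=6≠0 swap→a[0]=6, slow++,fast++
slow=1 fast=1: a[fast]=0, fast++
slow=1 fast=2: a[fast]=0, fast++
slow=1 fast=3: a[fast]=0, fast++
slow=1 fast=4: a[fast]=4≠0 swap→a[1]=4, slow++,fast++
slow=2 fast=5: a[fast]=0, fast++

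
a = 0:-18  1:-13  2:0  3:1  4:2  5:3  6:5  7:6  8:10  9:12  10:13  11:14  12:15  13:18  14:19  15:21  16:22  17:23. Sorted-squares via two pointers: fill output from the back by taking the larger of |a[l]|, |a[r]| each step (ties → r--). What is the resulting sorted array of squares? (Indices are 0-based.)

[0,17] |-18|<=|23| out[17]=529 → r--
[0,16] |-18|<=|22| out[16]=484 → r--
[0,15] |-18|<=|21| out[15]=441 → r--
[0,14] |-18|<=|19| out[14]=361 → r--
[0,13] |-18|<=|18| out[13]=324 → r--
[0,12] |-18|>|15| out[12]=324 → l++
[1,12] |-13|<=|15| out[11]=225 → r--
[1,11] |-13|<=|14| out[10]=196 → r--
[1,10] |-13|<=|13| out[9]=169 → r--
[1,9] |-13|>|12| out[8]=169 → l++
[2,9] |0|<=|12| out[7]=144 → r--
[2,8] |0|<=|10| out[6]=100 → r--
[2,7] |0|<=|6| out[5]=36 → r--
[2,6] |0|<=|5| out[4]=25 → r--
[2,5] |0|<=|3| out[3]=9 → r--
[2,4] |0|<=|2| out[2]=4 → r--
[2,3] |0|<=|1| out[1]=1 → r--
[2,2] |0|<=|0| out[0]=0 → r--

[0, 1, 4, 9, 25, 36, 100, 144, 169, 169, 196, 225, 324, 324, 361, 441, 484, 529]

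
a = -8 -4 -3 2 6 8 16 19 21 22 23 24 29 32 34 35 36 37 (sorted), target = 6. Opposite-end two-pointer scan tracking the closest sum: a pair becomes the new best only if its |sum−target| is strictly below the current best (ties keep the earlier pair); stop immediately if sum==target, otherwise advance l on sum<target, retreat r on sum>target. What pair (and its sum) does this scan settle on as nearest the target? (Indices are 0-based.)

pair (-3, 8) with sum 5 (|Δ|=1)

l=0 r=17: -8+37=29 d=23 *, r--
l=0 r=16: -8+36=28 d=22 *, r--
l=0 r=15: -8+35=27 d=21 *, r--
l=0 r=14: -8+34=26 d=20 *, r--
l=0 r=13: -8+32=24 d=18 *, r--
l=0 r=12: -8+29=21 d=15 *, r--
l=0 r=11: -8+24=16 d=10 *, r--
l=0 r=10: -8+23=15 d=9 *, r--
l=0 r=9: -8+22=14 d=8 *, r--
l=0 r=8: -8+21=13 d=7 *, r--
l=0 r=7: -8+19=11 d=5 *, r--
l=0 r=6: -8+16=8 d=2 *, r--
l=0 r=5: -8+8=0 d=6, l++
l=1 r=5: -4+8=4 d=2, l++
l=2 r=5: -3+8=5 d=1 *, l++
l=3 r=5: 2+8=10 d=4, r--
l=3 r=4: 2+6=8 d=2, r--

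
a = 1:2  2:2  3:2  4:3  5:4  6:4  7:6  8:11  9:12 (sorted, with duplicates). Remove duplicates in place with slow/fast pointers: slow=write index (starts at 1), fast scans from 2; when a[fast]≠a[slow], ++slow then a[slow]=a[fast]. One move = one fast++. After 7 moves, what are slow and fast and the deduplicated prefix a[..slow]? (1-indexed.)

slow=5, fast=9, prefix=[2, 3, 4, 6, 11]

slow=1 fast=2: a[fast]=2=a[slow] dup, fast++
slow=1 fast=3: a[fast]=2=a[slow] dup, fast++
slow=1 fast=4: a[fast]=3≠a[slow]=2 write a[2]=3, slow++,fast++
slow=2 fast=5: a[fast]=4≠a[slow]=3 write a[3]=4, slow++,fast++
slow=3 fast=6: a[fast]=4=a[slow] dup, fast++
slow=3 fast=7: a[fast]=6≠a[slow]=4 write a[4]=6, slow++,fast++
slow=4 fast=8: a[fast]=11≠a[slow]=6 write a[5]=11, slow++,fast++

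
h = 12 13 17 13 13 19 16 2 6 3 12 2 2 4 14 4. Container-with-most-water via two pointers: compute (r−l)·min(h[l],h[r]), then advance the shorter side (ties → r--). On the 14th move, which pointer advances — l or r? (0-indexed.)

[0,15] min(12,4)*15=60 best=60 * → r--
[0,14] min(12,14)*14=168 best=168 * → l++
[1,14] min(13,14)*13=169 best=169 * → l++
[2,14] min(17,14)*12=168 best=169 → r--
[2,13] min(17,4)*11=44 best=169 → r--
[2,12] min(17,2)*10=20 best=169 → r--
[2,11] min(17,2)*9=18 best=169 → r--
[2,10] min(17,12)*8=96 best=169 → r--
[2,9] min(17,3)*7=21 best=169 → r--
[2,8] min(17,6)*6=36 best=169 → r--
[2,7] min(17,2)*5=10 best=169 → r--
[2,6] min(17,16)*4=64 best=169 → r--
[2,5] min(17,19)*3=51 best=169 → l++
[3,5] min(13,19)*2=26 best=169 → l++

l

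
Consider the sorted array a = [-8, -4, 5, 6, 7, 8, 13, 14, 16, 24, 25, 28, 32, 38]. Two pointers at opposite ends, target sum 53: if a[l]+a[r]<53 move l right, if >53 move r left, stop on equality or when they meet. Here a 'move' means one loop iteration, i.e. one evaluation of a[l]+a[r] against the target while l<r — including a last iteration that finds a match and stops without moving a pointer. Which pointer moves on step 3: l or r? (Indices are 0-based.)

l=0 r=13: -8+38=30 <53, l++
l=1 r=13: -4+38=34 <53, l++
l=2 r=13: 5+38=43 <53, l++

l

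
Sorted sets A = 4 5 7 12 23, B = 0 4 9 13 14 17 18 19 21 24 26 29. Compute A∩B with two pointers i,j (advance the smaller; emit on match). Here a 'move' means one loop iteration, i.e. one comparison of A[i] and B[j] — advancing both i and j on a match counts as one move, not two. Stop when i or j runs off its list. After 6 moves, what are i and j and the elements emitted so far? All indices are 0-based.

[i=0,j=0] 4>0 → j++
[i=0,j=1] 4==4 emit → i++,j++
[i=1,j=2] 5<9 → i++
[i=2,j=2] 7<9 → i++
[i=3,j=2] 12>9 → j++
[i=3,j=3] 12<13 → i++

i=4, j=3, emitted=[4]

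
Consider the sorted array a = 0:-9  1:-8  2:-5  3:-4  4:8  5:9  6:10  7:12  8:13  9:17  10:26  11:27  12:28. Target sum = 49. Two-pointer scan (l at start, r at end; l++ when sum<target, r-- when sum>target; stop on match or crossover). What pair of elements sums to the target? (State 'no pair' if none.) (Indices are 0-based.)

l=0 r=12: -9+28=19 <49, l++
l=1 r=12: -8+28=20 <49, l++
l=2 r=12: -5+28=23 <49, l++
l=3 r=12: -4+28=24 <49, l++
l=4 r=12: 8+28=36 <49, l++
l=5 r=12: 9+28=37 <49, l++
l=6 r=12: 10+28=38 <49, l++
l=7 r=12: 12+28=40 <49, l++
l=8 r=12: 13+28=41 <49, l++
l=9 r=12: 17+28=45 <49, l++
l=10 r=12: 26+28=54 >49, r--
l=10 r=11: 26+27=53 >49, r--

no pair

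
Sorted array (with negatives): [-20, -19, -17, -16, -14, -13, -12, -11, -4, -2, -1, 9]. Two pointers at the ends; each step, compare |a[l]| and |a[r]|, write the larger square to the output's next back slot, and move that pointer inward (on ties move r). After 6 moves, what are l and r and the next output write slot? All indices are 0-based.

[0,11] |-20|>|9| out[11]=400 → l++
[1,11] |-19|>|9| out[10]=361 → l++
[2,11] |-17|>|9| out[9]=289 → l++
[3,11] |-16|>|9| out[8]=256 → l++
[4,11] |-14|>|9| out[7]=196 → l++
[5,11] |-13|>|9| out[6]=169 → l++

l=6, r=11, next write slot=5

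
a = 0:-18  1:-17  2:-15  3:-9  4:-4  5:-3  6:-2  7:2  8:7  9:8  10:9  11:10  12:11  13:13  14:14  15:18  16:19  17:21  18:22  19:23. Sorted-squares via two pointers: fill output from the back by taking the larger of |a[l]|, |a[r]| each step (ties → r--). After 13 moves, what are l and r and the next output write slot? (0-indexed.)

[0,19] |-18|<=|23| out[19]=529 → r--
[0,18] |-18|<=|22| out[18]=484 → r--
[0,17] |-18|<=|21| out[17]=441 → r--
[0,16] |-18|<=|19| out[16]=361 → r--
[0,15] |-18|<=|18| out[15]=324 → r--
[0,14] |-18|>|14| out[14]=324 → l++
[1,14] |-17|>|14| out[13]=289 → l++
[2,14] |-15|>|14| out[12]=225 → l++
[3,14] |-9|<=|14| out[11]=196 → r--
[3,13] |-9|<=|13| out[10]=169 → r--
[3,12] |-9|<=|11| out[9]=121 → r--
[3,11] |-9|<=|10| out[8]=100 → r--
[3,10] |-9|<=|9| out[7]=81 → r--

l=3, r=9, next write slot=6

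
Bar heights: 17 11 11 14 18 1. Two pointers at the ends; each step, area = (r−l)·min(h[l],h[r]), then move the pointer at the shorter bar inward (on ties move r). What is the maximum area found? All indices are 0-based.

max area = 68

[0,5] min(17,1)*5=5 best=5 * → r--
[0,4] min(17,18)*4=68 best=68 * → l++
[1,4] min(11,18)*3=33 best=68 → l++
[2,4] min(11,18)*2=22 best=68 → l++
[3,4] min(14,18)*1=14 best=68 → l++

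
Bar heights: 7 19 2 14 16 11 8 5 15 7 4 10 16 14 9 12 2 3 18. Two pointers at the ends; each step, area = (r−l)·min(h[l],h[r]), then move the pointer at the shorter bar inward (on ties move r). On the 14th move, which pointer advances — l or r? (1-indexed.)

r

[1,19] min(7,18)*18=126 best=126 * → l++
[2,19] min(19,18)*17=306 best=306 * → r--
[2,18] min(19,3)*16=48 best=306 → r--
[2,17] min(19,2)*15=30 best=306 → r--
[2,16] min(19,12)*14=168 best=306 → r--
[2,15] min(19,9)*13=117 best=306 → r--
[2,14] min(19,14)*12=168 best=306 → r--
[2,13] min(19,16)*11=176 best=306 → r--
[2,12] min(19,10)*10=100 best=306 → r--
[2,11] min(19,4)*9=36 best=306 → r--
[2,10] min(19,7)*8=56 best=306 → r--
[2,9] min(19,15)*7=105 best=306 → r--
[2,8] min(19,5)*6=30 best=306 → r--
[2,7] min(19,8)*5=40 best=306 → r--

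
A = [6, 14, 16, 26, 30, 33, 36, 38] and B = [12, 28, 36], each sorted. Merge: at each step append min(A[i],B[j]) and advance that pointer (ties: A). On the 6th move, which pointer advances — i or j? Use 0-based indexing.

j

[i=0,j=0] A[i]=6<=B[j]=12 take 6 → i++
[i=1,j=0] A[i]=14>B[j]=12 take 12 → j++
[i=1,j=1] A[i]=14<=B[j]=28 take 14 → i++
[i=2,j=1] A[i]=16<=B[j]=28 take 16 → i++
[i=3,j=1] A[i]=26<=B[j]=28 take 26 → i++
[i=4,j=1] A[i]=30>B[j]=28 take 28 → j++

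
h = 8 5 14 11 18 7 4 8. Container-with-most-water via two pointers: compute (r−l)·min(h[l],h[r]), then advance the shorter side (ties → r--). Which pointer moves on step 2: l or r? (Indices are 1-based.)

[1,8] min(8,8)*7=56 best=56 * → r--
[1,7] min(8,4)*6=24 best=56 → r--

r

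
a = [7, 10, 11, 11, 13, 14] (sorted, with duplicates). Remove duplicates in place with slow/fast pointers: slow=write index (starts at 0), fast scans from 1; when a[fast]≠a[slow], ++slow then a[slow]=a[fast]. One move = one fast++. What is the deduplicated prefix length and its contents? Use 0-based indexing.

slow=0 fast=1: a[fast]=10≠a[slow]=7 write a[1]=10, slow++,fast++
slow=1 fast=2: a[fast]=11≠a[slow]=10 write a[2]=11, slow++,fast++
slow=2 fast=3: a[fast]=11=a[slow] dup, fast++
slow=2 fast=4: a[fast]=13≠a[slow]=11 write a[3]=13, slow++,fast++
slow=3 fast=5: a[fast]=14≠a[slow]=13 write a[4]=14, slow++,fast++

length 5; prefix = [7, 10, 11, 13, 14]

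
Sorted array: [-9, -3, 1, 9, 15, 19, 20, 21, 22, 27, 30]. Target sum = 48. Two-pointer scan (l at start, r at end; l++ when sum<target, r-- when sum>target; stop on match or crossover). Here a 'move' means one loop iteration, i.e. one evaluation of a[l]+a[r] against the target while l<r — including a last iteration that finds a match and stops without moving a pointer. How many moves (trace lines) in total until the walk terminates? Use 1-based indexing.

l=1 r=11: -9+30=21 <48, l++
l=2 r=11: -3+30=27 <48, l++
l=3 r=11: 1+30=31 <48, l++
l=4 r=11: 9+30=39 <48, l++
l=5 r=11: 15+30=45 <48, l++
l=6 r=11: 19+30=49 >48, r--
l=6 r=10: 19+27=46 <48, l++
l=7 r=10: 20+27=47 <48, l++
l=8 r=10: 21+27=48, found

9 moves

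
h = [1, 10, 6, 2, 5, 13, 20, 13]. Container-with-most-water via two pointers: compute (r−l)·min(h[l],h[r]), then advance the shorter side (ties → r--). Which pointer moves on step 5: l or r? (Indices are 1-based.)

l

l=1 r=8: min(1,13)*7=7 best=7 *, l++
l=2 r=8: min(10,13)*6=60 best=60 *, l++
l=3 r=8: min(6,13)*5=30 best=60, l++
l=4 r=8: min(2,13)*4=8 best=60, l++
l=5 r=8: min(5,13)*3=15 best=60, l++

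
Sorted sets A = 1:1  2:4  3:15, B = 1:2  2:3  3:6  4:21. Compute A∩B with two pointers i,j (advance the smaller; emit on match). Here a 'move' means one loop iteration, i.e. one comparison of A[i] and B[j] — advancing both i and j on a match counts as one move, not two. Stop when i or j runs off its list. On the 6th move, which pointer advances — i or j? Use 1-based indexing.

[i=1,j=1] 1<2 → i++
[i=2,j=1] 4>2 → j++
[i=2,j=2] 4>3 → j++
[i=2,j=3] 4<6 → i++
[i=3,j=3] 15>6 → j++
[i=3,j=4] 15<21 → i++

i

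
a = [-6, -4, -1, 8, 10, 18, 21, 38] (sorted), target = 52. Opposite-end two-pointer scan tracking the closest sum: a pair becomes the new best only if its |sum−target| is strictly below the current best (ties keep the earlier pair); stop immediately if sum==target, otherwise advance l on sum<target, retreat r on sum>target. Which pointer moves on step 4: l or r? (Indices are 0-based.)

[0,7] -6+38=32 d=20 * → l++
[1,7] -4+38=34 d=18 * → l++
[2,7] -1+38=37 d=15 * → l++
[3,7] 8+38=46 d=6 * → l++

l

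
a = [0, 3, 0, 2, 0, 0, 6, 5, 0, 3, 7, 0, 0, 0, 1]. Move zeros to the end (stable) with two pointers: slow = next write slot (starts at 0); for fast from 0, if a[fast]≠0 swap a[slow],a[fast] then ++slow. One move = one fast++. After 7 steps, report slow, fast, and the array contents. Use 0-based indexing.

(s=0,f=0) a[fast]=0 → fast++
(s=0,f=1) a[fast]=3≠0 swap→a[0]=3 → slow++,fast++
(s=1,f=2) a[fast]=0 → fast++
(s=1,f=3) a[fast]=2≠0 swap→a[1]=2 → slow++,fast++
(s=2,f=4) a[fast]=0 → fast++
(s=2,f=5) a[fast]=0 → fast++
(s=2,f=6) a[fast]=6≠0 swap→a[2]=6 → slow++,fast++

slow=3, fast=7, a=[3, 2, 6, 0, 0, 0, 0, 5, 0, 3, 7, 0, 0, 0, 1]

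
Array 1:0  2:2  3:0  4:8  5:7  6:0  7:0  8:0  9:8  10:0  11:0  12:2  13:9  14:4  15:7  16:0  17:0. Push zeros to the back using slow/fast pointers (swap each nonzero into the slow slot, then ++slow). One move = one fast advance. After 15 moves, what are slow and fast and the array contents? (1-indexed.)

slow=1 fast=1: a[fast]=0, fast++
slow=1 fast=2: a[fast]=2≠0 swap→a[1]=2, slow++,fast++
slow=2 fast=3: a[fast]=0, fast++
slow=2 fast=4: a[fast]=8≠0 swap→a[2]=8, slow++,fast++
slow=3 fast=5: a[fast]=7≠0 swap→a[3]=7, slow++,fast++
slow=4 fast=6: a[fast]=0, fast++
slow=4 fast=7: a[fast]=0, fast++
slow=4 fast=8: a[fast]=0, fast++
slow=4 fast=9: a[fast]=8≠0 swap→a[4]=8, slow++,fast++
slow=5 fast=10: a[fast]=0, fast++
slow=5 fast=11: a[fast]=0, fast++
slow=5 fast=12: a[fast]=2≠0 swap→a[5]=2, slow++,fast++
slow=6 fast=13: a[fast]=9≠0 swap→a[6]=9, slow++,fast++
slow=7 fast=14: a[fast]=4≠0 swap→a[7]=4, slow++,fast++
slow=8 fast=15: a[fast]=7≠0 swap→a[8]=7, slow++,fast++

slow=9, fast=16, a=[2, 8, 7, 8, 2, 9, 4, 7, 0, 0, 0, 0, 0, 0, 0, 0, 0]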